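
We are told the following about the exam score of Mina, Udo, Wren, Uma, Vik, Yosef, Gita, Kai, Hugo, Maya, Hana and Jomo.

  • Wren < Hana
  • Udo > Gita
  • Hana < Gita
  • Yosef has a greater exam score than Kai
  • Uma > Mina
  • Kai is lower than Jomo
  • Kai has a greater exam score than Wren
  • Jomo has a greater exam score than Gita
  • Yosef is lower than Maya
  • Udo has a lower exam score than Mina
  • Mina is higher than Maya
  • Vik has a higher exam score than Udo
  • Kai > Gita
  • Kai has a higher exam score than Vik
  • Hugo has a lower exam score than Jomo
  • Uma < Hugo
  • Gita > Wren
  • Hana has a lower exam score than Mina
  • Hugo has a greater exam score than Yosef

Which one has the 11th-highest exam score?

Hana

Chaining the given pairs: Wren < Hana < Gita < Udo < Vik < Kai < Yosef < Maya < Mina < Uma < Hugo < Jomo.
The 11th largest is Hana.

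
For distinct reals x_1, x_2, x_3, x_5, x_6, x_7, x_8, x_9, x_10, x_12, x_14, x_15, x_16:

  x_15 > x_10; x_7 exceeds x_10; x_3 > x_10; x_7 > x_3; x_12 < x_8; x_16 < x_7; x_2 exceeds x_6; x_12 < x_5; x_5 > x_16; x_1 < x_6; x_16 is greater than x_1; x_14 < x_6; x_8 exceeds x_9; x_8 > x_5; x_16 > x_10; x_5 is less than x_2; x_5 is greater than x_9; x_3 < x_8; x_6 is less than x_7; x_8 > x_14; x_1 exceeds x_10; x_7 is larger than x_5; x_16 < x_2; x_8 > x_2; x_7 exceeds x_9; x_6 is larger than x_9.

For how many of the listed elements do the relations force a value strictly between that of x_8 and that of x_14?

The relations place x_14 below x_8. An element lies strictly between them when it is forced above x_14 and also forced below x_8.
Above x_14: {x_6, x_2, x_7}. Below x_8: {x_10, x_1, x_9, x_3, x_16, x_12, x_6, x_5, x_2}.
Intersection: {x_6, x_2} — 2.

2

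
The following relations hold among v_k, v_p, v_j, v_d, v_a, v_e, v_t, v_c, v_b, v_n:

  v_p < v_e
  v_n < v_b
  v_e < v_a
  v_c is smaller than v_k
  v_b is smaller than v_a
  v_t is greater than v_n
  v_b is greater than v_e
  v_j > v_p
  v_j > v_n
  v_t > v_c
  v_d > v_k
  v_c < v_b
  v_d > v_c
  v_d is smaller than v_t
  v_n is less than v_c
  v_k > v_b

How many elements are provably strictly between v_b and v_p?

1

The relations place v_p below v_b. An element lies strictly between them when it is forced above v_p and also forced below v_b.
Above v_p: {v_e, v_k, v_a, v_j, v_d, v_t}. Below v_b: {v_n, v_c, v_e}.
Intersection: {v_e} — 1.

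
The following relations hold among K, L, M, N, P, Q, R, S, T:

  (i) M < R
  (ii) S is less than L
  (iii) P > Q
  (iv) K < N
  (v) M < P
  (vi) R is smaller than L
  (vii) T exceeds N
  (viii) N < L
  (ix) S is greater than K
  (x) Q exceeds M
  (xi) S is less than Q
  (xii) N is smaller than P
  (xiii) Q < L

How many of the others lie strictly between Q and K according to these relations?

The relations place K below Q. An element lies strictly between them when it is forced above K and also forced below Q.
Above K: {S, N, L, T, P}. Below Q: {M, S}.
Intersection: {S} — 1.

1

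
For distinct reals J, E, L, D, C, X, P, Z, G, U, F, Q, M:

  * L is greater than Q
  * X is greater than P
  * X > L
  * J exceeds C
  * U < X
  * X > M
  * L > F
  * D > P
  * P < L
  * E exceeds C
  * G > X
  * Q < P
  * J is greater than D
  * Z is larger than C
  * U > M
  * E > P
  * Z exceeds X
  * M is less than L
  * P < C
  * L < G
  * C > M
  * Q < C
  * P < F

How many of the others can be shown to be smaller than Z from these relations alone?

The elements the relations force below Z are Q, M, P, C, F, U, L, X — no chain reaches any other.
That is 8.

8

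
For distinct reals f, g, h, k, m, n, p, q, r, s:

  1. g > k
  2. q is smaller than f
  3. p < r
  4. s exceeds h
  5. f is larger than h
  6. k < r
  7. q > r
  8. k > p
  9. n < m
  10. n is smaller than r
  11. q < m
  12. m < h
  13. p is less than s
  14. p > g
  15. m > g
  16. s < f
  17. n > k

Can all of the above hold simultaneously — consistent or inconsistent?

We have k < g stated directly, yet also g < p < k by chaining the others — so g < k. Contradiction.

inconsistent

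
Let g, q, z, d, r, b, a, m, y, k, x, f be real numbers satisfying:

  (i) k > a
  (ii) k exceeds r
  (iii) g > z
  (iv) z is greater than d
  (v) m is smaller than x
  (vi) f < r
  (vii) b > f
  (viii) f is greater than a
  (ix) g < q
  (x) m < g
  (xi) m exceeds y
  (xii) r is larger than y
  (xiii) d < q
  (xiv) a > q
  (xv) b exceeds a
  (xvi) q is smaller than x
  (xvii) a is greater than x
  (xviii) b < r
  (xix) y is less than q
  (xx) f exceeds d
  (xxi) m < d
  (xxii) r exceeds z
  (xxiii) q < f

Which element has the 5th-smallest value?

g

The consecutive relations fix a unique order: y < m < d < z < g < q < x < a < f < b < r < k.
Counting 5 from the smallest end gives g.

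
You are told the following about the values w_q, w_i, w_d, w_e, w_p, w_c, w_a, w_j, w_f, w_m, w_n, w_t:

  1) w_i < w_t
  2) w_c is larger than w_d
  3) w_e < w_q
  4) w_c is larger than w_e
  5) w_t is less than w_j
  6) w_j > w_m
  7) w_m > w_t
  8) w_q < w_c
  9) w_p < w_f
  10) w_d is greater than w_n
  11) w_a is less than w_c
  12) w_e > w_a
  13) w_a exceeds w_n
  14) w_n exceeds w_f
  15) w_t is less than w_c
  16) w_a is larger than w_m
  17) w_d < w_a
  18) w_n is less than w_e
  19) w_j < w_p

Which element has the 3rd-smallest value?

Piecing the relations together gives one ordering: w_i < w_t < w_m < w_j < w_p < w_f < w_n < w_d < w_a < w_e < w_q < w_c.
Counting 3 from the smallest end gives w_m.

w_m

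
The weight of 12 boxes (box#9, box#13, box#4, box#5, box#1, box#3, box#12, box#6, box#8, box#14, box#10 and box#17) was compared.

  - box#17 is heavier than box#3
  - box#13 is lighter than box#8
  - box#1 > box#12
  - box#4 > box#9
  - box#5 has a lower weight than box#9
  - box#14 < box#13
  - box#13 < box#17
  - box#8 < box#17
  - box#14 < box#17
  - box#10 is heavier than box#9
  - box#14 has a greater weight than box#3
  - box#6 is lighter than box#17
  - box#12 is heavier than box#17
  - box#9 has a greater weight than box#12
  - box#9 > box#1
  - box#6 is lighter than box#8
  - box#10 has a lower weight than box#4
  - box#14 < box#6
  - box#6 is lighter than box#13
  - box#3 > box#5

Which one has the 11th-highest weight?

box#3

Chaining the given pairs: box#5 < box#3 < box#14 < box#6 < box#13 < box#8 < box#17 < box#12 < box#1 < box#9 < box#10 < box#4.
Counting 11 from the largest end gives box#3.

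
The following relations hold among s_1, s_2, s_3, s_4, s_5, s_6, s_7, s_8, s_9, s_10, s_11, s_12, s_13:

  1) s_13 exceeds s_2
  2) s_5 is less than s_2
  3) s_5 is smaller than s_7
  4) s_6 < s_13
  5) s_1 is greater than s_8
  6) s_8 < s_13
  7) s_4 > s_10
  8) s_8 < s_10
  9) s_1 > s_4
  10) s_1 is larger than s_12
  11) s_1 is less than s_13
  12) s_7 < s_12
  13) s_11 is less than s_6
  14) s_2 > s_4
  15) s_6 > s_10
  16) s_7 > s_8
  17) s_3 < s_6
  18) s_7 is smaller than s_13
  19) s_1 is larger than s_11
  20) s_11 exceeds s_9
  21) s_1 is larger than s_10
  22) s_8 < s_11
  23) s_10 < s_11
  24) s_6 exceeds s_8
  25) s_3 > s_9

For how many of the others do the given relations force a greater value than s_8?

The elements the relations force above s_8 are s_10, s_4, s_2, s_7, s_11, s_6, s_12, s_1, s_13 — no chain reaches any other.
That is 9.

9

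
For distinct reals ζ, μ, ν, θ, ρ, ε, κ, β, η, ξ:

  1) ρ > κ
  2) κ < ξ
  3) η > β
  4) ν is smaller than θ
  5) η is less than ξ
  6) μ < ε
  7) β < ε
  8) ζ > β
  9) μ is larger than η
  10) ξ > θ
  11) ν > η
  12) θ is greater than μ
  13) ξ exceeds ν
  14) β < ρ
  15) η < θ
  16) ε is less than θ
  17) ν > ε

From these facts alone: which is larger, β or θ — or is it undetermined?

θ

β < η and η < μ give β < μ.
With μ < ε: β < η < μ < ε.
With ε < θ: β < η < μ < ε < θ.
So θ is larger.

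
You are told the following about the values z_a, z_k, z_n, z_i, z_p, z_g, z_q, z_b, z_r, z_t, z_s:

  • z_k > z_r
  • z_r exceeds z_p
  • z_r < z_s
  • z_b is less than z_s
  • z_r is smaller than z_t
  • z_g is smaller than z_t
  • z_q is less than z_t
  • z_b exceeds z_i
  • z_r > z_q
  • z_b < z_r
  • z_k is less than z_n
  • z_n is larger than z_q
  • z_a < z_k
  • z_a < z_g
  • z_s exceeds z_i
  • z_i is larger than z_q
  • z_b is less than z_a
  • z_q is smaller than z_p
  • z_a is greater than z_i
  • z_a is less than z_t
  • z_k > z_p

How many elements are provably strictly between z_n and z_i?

Chaining upward from z_i reaches: z_b, z_a, z_r, z_k, z_g, z_t, z_s.
Chaining downward from z_n reaches: z_q, z_p, z_b, z_a, z_r, z_k.
Strictly between z_i and z_n are those in both lists: z_b, z_a, z_r, z_k — 4 elements.

4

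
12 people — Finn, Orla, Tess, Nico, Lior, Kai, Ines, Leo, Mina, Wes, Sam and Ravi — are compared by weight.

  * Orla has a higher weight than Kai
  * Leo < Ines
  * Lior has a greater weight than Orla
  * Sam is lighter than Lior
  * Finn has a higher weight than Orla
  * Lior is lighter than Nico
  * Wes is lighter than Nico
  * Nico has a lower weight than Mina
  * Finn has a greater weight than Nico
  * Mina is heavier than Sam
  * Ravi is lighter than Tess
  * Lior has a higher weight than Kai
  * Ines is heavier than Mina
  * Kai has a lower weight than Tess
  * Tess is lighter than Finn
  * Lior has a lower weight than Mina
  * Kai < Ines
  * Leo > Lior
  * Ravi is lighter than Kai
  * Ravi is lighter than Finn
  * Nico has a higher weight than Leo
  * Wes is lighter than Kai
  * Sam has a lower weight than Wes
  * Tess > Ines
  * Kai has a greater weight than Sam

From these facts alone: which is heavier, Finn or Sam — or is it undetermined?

Sam < Wes and Wes < Kai give Sam < Kai.
Then Kai < Orla extends the chain to Orla.
Then Orla < Lior extends the chain to Lior.
With Lior < Leo: Sam < Wes < Kai < Orla < Lior < Leo.
Then Leo < Nico extends the chain to Nico.
With Nico < Mina: Sam < Wes < Kai < Orla < Lior < Leo < Nico < Mina.
With Mina < Ines: Sam < Wes < Kai < Orla < Lior < Leo < Nico < Mina < Ines.
With Ines < Tess: Sam < Wes < Kai < Orla < Lior < Leo < Nico < Mina < Ines < Tess.
With Tess < Finn: Sam < Wes < Kai < Orla < Lior < Leo < Nico < Mina < Ines < Tess < Finn.
So Finn is heavier.

Finn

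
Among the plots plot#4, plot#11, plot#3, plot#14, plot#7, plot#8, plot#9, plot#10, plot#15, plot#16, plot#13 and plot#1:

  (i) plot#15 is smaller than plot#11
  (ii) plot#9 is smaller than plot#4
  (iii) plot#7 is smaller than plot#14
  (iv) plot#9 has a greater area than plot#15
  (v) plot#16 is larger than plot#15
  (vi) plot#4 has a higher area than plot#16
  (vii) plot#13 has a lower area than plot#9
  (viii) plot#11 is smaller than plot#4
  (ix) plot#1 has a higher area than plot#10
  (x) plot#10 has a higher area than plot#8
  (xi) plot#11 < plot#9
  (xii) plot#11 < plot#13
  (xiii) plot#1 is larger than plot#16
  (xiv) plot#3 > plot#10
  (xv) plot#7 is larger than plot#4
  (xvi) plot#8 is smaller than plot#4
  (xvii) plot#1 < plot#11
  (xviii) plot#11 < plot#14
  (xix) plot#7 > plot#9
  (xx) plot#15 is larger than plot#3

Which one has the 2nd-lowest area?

Piecing the relations together gives one ordering: plot#8 < plot#10 < plot#3 < plot#15 < plot#16 < plot#1 < plot#11 < plot#13 < plot#9 < plot#4 < plot#7 < plot#14.
Counting 2 from the smallest end gives plot#10.

plot#10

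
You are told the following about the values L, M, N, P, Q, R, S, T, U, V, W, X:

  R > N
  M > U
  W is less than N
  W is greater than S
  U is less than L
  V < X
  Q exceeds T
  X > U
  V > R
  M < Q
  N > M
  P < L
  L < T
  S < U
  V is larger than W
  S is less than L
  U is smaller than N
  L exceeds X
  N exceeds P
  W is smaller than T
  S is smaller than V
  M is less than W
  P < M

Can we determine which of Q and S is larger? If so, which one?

Q

Link the given pairs in sequence: S < U; U < M; M < W; W < N; N < R; R < V; V < X; X < L; L < T; T < Q.
Together: S < U < M < W < N < R < V < X < L < T < Q.
So Q is larger.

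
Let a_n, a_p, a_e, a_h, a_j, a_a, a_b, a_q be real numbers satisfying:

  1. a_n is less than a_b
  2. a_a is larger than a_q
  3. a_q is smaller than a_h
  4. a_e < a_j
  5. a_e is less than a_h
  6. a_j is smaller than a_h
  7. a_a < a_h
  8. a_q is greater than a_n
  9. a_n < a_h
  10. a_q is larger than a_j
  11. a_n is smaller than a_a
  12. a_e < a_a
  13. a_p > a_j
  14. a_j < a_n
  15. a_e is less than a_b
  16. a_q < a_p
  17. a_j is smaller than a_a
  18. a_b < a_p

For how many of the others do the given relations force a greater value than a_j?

From a_j the given relations immediately reach a_n, a_q, a_a, a_h, a_p.
From those, a_b — 6 in total.
Nothing else is reachable above a_j; 6 in all.

6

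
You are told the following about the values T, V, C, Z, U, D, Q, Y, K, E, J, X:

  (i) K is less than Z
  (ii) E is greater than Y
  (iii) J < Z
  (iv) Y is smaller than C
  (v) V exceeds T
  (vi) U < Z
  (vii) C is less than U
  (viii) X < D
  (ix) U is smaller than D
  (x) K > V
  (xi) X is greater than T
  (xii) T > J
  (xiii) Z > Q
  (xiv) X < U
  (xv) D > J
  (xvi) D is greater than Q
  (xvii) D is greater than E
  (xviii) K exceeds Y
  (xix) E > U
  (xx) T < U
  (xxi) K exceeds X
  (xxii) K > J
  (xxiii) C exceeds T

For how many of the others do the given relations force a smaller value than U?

5

From U the given relations immediately reach T, X, C.
From those, J, Y — 5 in total.
No other element is forced below U by the given relations, so the count is 5.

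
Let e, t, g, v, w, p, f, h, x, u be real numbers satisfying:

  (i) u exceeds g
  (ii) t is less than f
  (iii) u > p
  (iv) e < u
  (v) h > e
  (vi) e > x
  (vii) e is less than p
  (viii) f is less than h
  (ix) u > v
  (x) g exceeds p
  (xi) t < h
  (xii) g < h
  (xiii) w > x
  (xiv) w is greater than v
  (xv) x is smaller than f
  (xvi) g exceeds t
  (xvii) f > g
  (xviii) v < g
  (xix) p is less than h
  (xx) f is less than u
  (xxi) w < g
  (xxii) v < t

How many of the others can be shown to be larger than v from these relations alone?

From v the given relations immediately reach t, w, g, u.
From those, f, h — 6 in total.
Nothing else is reachable above v; 6 in all.

6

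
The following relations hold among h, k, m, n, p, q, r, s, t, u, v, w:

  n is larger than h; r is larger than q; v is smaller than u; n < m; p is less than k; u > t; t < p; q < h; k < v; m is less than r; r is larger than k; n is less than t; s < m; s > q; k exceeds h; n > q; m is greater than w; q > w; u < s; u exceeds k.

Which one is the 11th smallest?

m

Piecing the relations together gives one ordering: w < q < h < n < t < p < k < v < u < s < m < r.
The 11th smallest is m.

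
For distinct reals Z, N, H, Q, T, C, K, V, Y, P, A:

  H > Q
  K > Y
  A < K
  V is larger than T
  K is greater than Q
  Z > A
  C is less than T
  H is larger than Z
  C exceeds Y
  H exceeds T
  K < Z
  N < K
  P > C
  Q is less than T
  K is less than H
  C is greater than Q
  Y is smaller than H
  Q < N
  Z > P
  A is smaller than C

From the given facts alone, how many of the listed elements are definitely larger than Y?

7

The elements the relations force above Y are C, T, P, V, K, Z, H — no chain reaches any other.
That is 7.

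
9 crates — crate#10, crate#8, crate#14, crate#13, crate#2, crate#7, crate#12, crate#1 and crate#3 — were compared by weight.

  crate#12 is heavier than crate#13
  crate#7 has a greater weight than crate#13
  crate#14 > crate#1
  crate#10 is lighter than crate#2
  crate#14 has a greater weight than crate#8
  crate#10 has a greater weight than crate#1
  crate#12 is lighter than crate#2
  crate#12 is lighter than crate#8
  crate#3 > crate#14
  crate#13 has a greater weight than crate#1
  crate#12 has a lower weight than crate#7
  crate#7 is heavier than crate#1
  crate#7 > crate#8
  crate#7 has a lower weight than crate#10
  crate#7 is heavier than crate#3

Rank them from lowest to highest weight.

crate#1 < crate#13 < crate#12 < crate#8 < crate#14 < crate#3 < crate#7 < crate#10 < crate#2

The consecutive links are each given: crate#1 < crate#13; crate#13 < crate#12; crate#12 < crate#8; crate#8 < crate#14; crate#14 < crate#3; crate#3 < crate#7; crate#7 < crate#10; crate#10 < crate#2.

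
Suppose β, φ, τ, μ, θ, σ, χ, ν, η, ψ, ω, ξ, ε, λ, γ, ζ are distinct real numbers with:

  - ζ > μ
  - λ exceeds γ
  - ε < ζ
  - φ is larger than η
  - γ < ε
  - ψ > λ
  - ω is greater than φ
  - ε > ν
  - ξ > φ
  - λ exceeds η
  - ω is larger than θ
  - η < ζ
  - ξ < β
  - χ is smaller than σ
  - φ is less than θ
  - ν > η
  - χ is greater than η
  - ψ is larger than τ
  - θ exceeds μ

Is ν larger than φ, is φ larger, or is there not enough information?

undetermined

Following every chain through ν: above ν we get ε, ζ; below ν we get η.
φ is not reached, and no chain runs the other way from φ to ν.
So the given relations leave the order of ν and φ undetermined.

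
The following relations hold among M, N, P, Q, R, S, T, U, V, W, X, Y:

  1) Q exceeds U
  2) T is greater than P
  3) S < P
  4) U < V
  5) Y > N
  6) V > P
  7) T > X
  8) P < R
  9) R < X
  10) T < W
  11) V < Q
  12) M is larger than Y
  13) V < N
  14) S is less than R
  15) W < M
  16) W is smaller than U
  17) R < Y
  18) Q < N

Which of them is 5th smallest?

The consecutive relations fix a unique order: S < P < R < X < T < W < U < V < Q < N < Y < M.
Counting 5 from the smallest end gives T.

T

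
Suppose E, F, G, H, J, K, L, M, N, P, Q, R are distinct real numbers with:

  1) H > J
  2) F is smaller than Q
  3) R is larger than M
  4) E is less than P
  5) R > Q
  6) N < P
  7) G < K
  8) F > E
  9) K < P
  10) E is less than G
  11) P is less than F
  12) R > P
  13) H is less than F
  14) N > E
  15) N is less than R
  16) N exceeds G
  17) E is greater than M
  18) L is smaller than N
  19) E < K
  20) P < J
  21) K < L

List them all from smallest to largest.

Nothing is placed below M, so it is least; from there M < E; E < G; G < K; K < L; L < N; N < P; P < J; J < H; H < F; F < Q; Q < R, each given directly.

M < E < G < K < L < N < P < J < H < F < Q < R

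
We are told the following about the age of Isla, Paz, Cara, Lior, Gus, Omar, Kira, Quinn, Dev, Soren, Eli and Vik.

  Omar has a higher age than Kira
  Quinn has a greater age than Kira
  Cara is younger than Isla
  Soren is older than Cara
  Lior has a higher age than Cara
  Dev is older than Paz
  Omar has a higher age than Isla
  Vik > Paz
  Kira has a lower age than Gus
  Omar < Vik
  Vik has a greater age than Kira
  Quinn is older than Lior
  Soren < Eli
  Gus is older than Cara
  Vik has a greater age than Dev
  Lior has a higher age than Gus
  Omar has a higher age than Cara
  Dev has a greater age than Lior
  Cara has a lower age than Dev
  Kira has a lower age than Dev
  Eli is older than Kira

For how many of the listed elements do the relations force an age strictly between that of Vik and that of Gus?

The relations place Gus below Vik. An element lies strictly between them when it is forced above Gus and also forced below Vik.
Above Gus: {Lior, Dev, Quinn}. Below Vik: {Cara, Paz, Isla, Kira, Lior, Dev, Omar}.
Intersection: {Lior, Dev} — 2.

2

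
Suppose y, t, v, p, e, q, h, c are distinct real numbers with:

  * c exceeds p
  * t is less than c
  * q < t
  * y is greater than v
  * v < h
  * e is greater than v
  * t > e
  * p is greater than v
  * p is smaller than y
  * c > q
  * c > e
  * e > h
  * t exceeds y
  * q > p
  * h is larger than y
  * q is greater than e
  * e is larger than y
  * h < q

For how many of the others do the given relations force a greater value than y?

5

The elements the relations force above y are h, e, q, t, c — no chain reaches any other.
That is 5.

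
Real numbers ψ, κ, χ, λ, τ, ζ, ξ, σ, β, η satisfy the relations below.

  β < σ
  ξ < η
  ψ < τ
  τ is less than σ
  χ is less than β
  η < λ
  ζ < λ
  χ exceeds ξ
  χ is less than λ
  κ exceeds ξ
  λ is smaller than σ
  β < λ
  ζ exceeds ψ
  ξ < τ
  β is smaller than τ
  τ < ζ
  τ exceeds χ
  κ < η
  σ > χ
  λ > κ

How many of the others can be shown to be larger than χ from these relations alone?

Directly above χ: β, τ, λ, σ.
One step further: ζ (5 so far).
Nothing else is reachable above χ; 5 in all.

5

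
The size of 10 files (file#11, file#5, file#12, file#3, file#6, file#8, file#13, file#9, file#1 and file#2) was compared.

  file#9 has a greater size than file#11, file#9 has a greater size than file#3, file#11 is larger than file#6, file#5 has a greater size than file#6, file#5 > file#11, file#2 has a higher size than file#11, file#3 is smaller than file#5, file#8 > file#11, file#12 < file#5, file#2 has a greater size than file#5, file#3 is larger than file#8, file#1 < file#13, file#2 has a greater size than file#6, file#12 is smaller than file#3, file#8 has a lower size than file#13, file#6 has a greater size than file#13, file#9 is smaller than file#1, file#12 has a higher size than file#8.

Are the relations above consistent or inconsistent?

Chaining the given relations yields file#11 < file#8 < file#12 < file#3 < file#9 < file#1 < file#13 < file#6, so file#11 < file#6. But one relation states file#6 < file#11. These cannot both hold.

inconsistent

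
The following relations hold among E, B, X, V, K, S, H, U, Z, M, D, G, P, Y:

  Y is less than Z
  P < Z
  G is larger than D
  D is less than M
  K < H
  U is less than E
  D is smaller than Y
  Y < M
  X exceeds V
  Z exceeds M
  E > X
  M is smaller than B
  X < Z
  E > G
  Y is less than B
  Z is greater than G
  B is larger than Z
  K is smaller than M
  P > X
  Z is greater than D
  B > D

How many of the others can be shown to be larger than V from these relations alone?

5

Directly above V: X.
One step further: P, E, Z (4 so far).
One step further: B (5 so far).
Nothing else is reachable above V; 5 in all.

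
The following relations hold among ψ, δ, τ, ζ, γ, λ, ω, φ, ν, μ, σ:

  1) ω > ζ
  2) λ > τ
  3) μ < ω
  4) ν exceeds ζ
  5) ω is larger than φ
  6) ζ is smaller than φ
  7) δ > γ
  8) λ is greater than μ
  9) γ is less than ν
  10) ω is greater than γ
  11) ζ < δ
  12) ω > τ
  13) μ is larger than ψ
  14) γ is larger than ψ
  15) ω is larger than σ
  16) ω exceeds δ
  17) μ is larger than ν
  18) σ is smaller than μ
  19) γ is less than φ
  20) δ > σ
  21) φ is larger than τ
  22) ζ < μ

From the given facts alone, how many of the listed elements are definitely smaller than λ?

The elements the relations force below λ are τ, ζ, ψ, γ, ν, σ, μ — no chain reaches any other.
That is 7.

7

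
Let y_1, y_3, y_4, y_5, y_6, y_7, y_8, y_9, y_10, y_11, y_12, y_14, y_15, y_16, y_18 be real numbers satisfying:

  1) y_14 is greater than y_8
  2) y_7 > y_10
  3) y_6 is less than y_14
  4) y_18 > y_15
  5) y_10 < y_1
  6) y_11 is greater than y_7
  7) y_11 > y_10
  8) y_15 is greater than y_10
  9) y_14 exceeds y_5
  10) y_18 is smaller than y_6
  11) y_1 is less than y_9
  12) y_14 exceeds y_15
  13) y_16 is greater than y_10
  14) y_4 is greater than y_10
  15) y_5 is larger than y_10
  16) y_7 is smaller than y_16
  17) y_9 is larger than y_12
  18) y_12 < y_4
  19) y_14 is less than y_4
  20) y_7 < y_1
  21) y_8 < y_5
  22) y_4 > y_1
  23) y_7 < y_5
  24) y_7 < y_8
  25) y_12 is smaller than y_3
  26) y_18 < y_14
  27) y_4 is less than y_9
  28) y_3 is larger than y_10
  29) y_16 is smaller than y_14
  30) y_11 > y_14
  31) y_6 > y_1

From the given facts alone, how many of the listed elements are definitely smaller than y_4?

11

From y_4 the given relations immediately reach y_10, y_1, y_12, y_14.
From those, y_7, y_15, y_18, y_8, y_16, y_6, y_5 — 11 in total.
Nothing else is reachable below y_4; 11 in all.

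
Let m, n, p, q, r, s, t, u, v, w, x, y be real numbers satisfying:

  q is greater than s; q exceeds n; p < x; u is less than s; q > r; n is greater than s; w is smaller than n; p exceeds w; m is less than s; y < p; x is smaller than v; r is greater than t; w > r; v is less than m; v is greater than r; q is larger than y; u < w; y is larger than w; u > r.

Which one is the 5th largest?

The consecutive relations fix a unique order: t < r < u < w < y < p < x < v < m < s < n < q.
Counting 5 from the largest end gives v.

v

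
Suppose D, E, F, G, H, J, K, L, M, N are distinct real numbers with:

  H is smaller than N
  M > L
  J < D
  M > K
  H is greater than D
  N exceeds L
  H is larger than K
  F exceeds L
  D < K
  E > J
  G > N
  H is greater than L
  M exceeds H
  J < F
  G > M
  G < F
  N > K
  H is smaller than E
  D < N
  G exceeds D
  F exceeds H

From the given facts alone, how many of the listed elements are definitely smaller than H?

Directly below H: D, K, L.
One step further: J (4 so far).
No other element is forced below H by the given relations, so the count is 4.

4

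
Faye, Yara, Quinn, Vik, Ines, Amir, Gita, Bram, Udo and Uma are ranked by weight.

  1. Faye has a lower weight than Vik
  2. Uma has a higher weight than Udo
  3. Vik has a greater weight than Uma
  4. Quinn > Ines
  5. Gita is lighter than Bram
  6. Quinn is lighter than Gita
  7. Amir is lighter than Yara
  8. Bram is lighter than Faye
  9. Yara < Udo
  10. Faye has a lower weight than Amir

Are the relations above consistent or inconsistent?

The single ordering Ines < Quinn < Gita < Bram < Faye < Amir < Yara < Udo < Uma < Vik satisfies every listed relation, so no contradiction arises.

consistent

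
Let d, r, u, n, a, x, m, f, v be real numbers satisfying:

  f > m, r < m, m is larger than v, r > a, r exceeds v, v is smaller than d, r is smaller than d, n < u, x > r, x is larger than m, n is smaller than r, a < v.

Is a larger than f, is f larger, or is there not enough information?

f

Chaining the given relations: a < v < r < m < f.
So f is larger.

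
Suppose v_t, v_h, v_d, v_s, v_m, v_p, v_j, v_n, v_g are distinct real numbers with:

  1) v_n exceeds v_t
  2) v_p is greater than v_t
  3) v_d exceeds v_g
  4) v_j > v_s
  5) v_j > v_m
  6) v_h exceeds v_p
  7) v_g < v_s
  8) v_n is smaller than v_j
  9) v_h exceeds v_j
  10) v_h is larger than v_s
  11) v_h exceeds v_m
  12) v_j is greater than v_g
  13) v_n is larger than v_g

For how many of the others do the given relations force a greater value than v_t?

From v_t the given relations immediately reach v_n, v_p.
From those, v_j, v_h — 4 in total.
Nothing else is reachable above v_t; 4 in all.

4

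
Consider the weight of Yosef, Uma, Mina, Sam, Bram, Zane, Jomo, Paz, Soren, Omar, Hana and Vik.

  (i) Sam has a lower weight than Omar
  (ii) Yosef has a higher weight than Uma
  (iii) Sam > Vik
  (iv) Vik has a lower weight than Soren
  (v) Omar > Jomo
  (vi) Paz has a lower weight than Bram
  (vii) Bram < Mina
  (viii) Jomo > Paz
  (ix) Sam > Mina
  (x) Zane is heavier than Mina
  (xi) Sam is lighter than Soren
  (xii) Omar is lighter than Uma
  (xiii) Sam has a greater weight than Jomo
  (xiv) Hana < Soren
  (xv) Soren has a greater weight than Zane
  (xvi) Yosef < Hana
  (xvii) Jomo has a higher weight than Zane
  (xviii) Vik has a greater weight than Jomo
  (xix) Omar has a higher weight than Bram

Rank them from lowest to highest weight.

Paz < Bram < Mina < Zane < Jomo < Vik < Sam < Omar < Uma < Yosef < Hana < Soren

Each adjacent pair is fixed by a given relation: Paz < Bram; Bram < Mina; Mina < Zane; Zane < Jomo; Jomo < Vik; Vik < Sam; Sam < Omar; Omar < Uma; Uma < Yosef; Yosef < Hana; Hana < Soren. Chaining them end to end gives the full order.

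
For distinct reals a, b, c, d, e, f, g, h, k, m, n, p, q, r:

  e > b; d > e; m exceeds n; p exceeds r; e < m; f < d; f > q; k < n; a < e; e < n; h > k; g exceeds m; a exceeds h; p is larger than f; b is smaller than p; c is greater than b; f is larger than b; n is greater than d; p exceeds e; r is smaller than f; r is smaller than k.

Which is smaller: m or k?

k

k < h and h < a give k < a.
With a < e: k < h < a < e.
With e < d: k < h < a < e < d.
Then d < n extends the chain to n.
Then n < m extends the chain to m.
So k < m; k is the smaller of the two.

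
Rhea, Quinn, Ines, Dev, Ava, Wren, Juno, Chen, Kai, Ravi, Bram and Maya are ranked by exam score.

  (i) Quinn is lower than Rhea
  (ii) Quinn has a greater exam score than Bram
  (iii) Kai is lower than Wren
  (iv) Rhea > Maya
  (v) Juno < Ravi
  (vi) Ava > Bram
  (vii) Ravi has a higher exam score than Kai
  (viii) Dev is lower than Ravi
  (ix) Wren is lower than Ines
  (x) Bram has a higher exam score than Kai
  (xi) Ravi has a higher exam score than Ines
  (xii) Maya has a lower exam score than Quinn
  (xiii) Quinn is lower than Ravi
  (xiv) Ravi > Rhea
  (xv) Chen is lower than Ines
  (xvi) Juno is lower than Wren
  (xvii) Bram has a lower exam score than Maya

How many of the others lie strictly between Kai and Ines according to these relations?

Chaining upward from Kai reaches: Bram, Maya, Quinn, Wren, Ava, Rhea, Ravi.
Chaining downward from Ines reaches: Juno, Wren, Chen.
Strictly between Kai and Ines are those in both lists: Wren — 1 element.

1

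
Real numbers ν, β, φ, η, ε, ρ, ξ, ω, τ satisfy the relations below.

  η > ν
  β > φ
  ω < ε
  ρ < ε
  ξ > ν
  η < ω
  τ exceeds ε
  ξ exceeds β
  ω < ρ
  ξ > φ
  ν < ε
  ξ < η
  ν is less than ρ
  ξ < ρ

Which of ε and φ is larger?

Chaining the given relations: φ < β < ξ < η < ω < ρ < ε.
So φ < ε; ε is the larger of the two.

ε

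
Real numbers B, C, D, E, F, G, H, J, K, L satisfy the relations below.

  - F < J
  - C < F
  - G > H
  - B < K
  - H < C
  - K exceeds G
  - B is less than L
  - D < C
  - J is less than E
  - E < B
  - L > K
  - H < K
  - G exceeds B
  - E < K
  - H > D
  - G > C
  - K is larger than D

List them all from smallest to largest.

Each adjacent pair is fixed by a given relation: D < H; H < C; C < F; F < J; J < E; E < B; B < G; G < K; K < L. Chaining them end to end gives the full order.

D < H < C < F < J < E < B < G < K < L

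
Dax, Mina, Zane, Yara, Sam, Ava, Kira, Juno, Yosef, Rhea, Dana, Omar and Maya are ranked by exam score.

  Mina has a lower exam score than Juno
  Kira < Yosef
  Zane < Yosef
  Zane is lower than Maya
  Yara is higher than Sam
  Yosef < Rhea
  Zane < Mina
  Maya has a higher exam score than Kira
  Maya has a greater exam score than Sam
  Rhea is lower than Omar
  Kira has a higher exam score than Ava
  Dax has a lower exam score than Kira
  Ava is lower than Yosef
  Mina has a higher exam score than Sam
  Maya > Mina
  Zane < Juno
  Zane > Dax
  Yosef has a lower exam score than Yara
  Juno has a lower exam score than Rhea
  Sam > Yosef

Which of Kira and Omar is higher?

Omar

Kira < Yosef < Sam < Mina < Juno < Rhea < Omar, by transitivity through Yosef, Sam, Mina, Juno, Rhea.
So Kira < Omar; Omar is the higher of the two.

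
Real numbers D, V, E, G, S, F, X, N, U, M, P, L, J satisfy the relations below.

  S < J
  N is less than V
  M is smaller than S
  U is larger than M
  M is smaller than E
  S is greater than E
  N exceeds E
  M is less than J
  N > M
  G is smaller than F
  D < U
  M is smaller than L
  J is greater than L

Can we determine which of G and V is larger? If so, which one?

Following every chain through G: above G we get F.
V is not reached, and no chain runs the other way from V to G.
So the given relations leave the order of G and V undetermined.

undetermined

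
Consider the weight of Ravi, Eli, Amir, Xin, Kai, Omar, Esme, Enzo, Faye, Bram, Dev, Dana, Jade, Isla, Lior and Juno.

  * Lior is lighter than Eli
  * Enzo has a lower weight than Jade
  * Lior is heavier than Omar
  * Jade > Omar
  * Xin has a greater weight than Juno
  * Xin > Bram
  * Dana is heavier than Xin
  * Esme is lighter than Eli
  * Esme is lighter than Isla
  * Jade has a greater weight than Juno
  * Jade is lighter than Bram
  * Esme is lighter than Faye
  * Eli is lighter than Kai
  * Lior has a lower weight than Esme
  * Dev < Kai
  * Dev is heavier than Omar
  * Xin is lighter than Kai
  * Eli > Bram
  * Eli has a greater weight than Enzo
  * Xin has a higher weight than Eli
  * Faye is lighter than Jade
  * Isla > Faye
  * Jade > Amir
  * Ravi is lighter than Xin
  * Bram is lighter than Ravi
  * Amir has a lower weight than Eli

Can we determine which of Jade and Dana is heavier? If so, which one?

Dana

Chaining the given relations: Jade < Bram < Eli < Xin < Dana.
So Dana is heavier.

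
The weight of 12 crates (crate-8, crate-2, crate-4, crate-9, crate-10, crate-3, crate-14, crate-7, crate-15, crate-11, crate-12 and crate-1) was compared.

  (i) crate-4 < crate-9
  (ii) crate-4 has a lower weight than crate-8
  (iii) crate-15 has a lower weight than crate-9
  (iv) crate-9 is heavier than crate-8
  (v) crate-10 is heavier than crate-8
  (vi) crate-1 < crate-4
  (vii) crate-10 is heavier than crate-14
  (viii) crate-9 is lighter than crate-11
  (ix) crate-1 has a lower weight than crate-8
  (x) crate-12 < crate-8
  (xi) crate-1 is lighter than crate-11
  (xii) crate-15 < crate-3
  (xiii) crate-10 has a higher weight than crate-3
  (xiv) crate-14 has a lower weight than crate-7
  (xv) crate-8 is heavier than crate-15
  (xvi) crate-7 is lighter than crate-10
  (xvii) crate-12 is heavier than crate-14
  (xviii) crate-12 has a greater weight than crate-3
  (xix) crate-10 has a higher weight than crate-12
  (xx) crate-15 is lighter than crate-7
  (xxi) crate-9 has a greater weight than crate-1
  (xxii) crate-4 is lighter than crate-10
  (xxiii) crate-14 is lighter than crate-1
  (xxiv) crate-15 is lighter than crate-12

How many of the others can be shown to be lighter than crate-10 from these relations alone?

8

From crate-10 the given relations immediately reach crate-14, crate-3, crate-12, crate-4, crate-8, crate-7.
From those, crate-15, crate-1 — 8 in total.
Nothing else is reachable below crate-10; 8 in all.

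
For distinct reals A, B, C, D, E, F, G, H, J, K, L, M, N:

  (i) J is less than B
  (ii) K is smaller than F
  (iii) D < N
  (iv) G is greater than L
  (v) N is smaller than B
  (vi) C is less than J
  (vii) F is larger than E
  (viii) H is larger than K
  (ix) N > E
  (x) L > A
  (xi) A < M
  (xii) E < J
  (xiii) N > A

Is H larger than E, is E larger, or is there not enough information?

undetermined

Following every chain through E: above E we get N, J, F, B.
H is not reached, and no chain runs the other way from H to E.
So the given relations leave the order of E and H undetermined.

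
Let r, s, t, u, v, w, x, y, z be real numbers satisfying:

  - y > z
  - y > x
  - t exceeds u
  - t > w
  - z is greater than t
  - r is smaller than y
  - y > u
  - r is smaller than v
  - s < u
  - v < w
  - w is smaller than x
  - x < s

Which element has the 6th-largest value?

Piecing the relations together gives one ordering: r < v < w < x < s < u < t < z < y.
The 6th largest is x.

x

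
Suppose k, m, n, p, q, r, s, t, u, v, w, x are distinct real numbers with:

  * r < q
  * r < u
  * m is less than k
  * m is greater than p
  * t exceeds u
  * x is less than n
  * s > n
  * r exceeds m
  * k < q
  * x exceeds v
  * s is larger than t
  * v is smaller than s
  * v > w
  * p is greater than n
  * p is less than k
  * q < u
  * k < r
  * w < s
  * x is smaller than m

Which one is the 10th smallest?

The consecutive relations fix a unique order: w < v < x < n < p < m < k < r < q < u < t < s.
The 10th smallest is u.

u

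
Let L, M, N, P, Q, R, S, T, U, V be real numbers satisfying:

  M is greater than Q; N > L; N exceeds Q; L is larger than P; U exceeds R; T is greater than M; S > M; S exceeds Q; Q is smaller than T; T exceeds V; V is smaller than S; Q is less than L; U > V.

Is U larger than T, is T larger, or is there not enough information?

undetermined

Following every chain through U: below U we get V, R.
T is not reached, and no chain runs the other way from T to U.
So the given relations leave the order of U and T undetermined.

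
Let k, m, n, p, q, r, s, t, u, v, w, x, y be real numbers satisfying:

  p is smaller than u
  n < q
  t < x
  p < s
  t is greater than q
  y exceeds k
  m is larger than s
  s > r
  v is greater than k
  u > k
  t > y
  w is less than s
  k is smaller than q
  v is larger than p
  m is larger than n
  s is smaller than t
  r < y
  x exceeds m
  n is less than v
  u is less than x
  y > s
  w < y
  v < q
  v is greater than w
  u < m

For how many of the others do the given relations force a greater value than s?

Directly above s: y, t, m.
One step further: x (4 so far).
No other element is forced above s by the given relations, so the count is 4.

4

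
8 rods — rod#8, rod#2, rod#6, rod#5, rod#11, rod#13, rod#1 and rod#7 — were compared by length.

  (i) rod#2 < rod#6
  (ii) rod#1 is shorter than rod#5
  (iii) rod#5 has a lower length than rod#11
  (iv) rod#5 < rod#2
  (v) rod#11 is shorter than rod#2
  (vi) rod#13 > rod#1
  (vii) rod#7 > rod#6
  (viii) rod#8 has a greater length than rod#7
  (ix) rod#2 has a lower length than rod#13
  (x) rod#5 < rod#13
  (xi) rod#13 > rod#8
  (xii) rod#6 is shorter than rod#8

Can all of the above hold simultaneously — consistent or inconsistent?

Every relation is compatible with rod#1 < rod#5 < rod#11 < rod#2 < rod#6 < rod#7 < rod#8 < rod#13; the set is consistent.

consistent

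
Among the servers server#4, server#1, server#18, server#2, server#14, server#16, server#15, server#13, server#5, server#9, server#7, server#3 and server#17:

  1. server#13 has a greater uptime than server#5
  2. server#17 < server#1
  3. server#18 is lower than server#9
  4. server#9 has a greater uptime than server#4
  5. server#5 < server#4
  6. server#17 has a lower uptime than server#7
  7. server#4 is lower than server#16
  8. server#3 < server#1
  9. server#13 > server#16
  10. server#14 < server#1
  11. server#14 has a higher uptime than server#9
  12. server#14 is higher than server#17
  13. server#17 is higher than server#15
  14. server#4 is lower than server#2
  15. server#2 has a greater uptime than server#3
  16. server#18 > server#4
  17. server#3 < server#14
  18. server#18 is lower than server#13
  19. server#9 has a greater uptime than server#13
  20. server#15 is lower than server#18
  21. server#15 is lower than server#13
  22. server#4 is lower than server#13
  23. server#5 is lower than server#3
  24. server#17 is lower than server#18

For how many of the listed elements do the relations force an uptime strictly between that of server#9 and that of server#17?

The relations place server#17 below server#9. An element lies strictly between them when it is forced above server#17 and also forced below server#9.
Above server#17: {server#18, server#13, server#7, server#14, server#1}. Below server#9: {server#5, server#4, server#16, server#15, server#18, server#13}.
Intersection: {server#18, server#13} — 2.

2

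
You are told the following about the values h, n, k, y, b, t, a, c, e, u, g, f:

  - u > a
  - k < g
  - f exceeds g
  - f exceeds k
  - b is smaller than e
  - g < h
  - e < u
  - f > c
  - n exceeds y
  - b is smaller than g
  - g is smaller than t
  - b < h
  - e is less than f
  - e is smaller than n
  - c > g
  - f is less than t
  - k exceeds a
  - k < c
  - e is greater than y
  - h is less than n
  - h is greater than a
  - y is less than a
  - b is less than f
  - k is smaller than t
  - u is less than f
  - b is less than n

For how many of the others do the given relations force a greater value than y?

10

Directly above y: a, e, n.
One step further: k, u, f, h (7 so far).
One step further: g, c, t (10 so far).
Nothing else is reachable above y; 10 in all.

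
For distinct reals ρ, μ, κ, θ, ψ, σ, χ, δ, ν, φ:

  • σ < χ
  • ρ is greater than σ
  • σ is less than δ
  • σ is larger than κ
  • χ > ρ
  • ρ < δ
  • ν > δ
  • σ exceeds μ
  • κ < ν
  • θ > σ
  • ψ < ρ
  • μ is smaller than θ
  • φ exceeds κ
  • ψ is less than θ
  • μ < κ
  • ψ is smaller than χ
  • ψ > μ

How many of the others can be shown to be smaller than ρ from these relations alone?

4

The elements the relations force below ρ are μ, κ, ψ, σ — no chain reaches any other.
That is 4.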